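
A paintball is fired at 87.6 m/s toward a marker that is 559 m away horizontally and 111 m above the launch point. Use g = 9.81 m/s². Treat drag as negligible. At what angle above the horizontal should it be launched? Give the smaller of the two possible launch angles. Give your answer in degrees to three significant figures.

Trajectory: y = x tanθ − g x² (1 + tan²θ)/(2v₀²). With x = 559, y = 111, v₀ = 87.6, g = 9.81:
199.7 tan²θ − 559 tanθ + (310.7) = 0.
tanθ = [559 ± √(559² − 4 × 199.7 × (310.7))] / (2 × 199.7) = (559 ± 253.4) / 399.5, giving tanθ = 0.7650 or 2.034.
θ = 37.41° or 63.82°; the smaller is 37.41°.

37.4°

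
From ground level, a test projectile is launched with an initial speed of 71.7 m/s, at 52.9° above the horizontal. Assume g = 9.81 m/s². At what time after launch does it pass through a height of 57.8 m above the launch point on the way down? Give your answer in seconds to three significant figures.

Horizontal component vₓ = 71.70 cos 52.9° = 43.25 m/s; vertical v_y0 = 71.70 sin 52.9° = 57.19 m/s.
Set y = v_y0 t − ½ g t² = 57.8: 4.905 t² − 57.19 t + 57.8 = 0.
Quadratic formula: t = (57.19 ± √2136.3) / 9.81 = (57.19 ± 46.22) / 9.81 → t = 1.118 s or 10.54 s.
The descending-branch root is 10.54 s.

10.5 s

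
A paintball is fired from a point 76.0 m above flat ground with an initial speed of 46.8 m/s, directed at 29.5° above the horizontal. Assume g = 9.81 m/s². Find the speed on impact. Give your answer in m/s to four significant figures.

60.67 m/s

Horizontal component vₓ = 46.80 cos 29.5° = 40.73 m/s; vertical v_y0 = 46.80 sin 29.5° = 23.05 m/s.
Vertical motion (up positive, ground at y = 0): 4.905 t² − (23.05) t − 76.0 = 0, so t = (23.05 + √(23.05² + 2·9.81·76.0)) / 9.81 = (23.05 + 44.97) / 9.81 = 6.933 s.
Vertical velocity at impact: v_y = v_y0 − g t = 23.05 − 9.81 × 6.933 = −44.97 m/s.
Speed: |v| = √(vₓ² + v_y²) = √(40.73² + 44.97²) = 60.67 m/s.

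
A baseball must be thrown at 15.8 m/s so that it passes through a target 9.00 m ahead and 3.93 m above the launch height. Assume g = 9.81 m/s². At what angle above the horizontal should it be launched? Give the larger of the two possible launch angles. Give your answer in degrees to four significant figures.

78.59°

Trajectory: y = x tanθ − g x² (1 + tan²θ)/(2v₀²). With x = 9.00, y = 3.93, v₀ = 15.8, g = 9.81:
1.592 tan²θ − 9.00 tanθ + (5.522) = 0.
tanθ = [9.00 ± √(9.00² − 4 × 1.592 × (5.522))] / (2 × 1.592) = (9.00 ± 6.771) / 3.183, giving tanθ = 0.7002 or 4.955.
θ = 35.00° or 78.59°; the larger is 78.59°.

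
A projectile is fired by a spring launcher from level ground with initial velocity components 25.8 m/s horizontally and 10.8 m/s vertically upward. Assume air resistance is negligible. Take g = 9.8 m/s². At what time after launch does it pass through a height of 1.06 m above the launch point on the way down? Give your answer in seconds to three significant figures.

2.10 s

Require v_y0 t − ½ g t² = 1.06, i.e. 4.900 t² − 10.80 t + 1.06 = 0.
t = [10.80 ± √(10.80² − 2·9.80·1.06)] / 9.80 = (10.80 ± 9.791) / 9.80, so t = 0.1030 s or t = 2.101 s.
The descending-branch root is 2.101 s.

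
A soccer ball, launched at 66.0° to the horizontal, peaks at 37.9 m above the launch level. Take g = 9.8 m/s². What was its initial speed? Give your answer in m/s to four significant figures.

29.83 m/s

At the peak v_y = 0, so v_y0 = √(2gH) = √(2 × 9.80 × 37.9) = 27.26 m/s.
v_y0 = v₀ sin θ ⇒ v₀ = 27.26 / sin 66.0° = 29.83 m/s.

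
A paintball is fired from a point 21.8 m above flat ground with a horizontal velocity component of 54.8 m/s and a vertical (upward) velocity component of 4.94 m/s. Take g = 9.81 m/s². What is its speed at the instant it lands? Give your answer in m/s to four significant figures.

58.78 m/s

Vertical motion (up positive, ground at y = 0): 4.905 t² − (4.940) t − 21.8 = 0, so t = (4.940 + √(4.940² + 2·9.81·21.8)) / 9.81 = (4.940 + 21.26) / 9.81 = 2.671 s.
Vertical velocity at impact: v_y = v_y0 − g t = 4.940 − 9.81 × 2.671 = −21.26 m/s.
Speed: |v| = √(vₓ² + v_y²) = √(54.80² + 21.26²) = 58.78 m/s.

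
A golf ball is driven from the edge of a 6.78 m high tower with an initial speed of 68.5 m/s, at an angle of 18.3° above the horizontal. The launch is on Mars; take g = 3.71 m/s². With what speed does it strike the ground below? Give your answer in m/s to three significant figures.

vₓ = 68.50 cos 18.3° = 65.04 m/s; v_y0 = 68.50 sin 18.3° = 21.51 m/s.
Vertical motion (up positive, ground at y = 0): 1.855 t² − (21.51) t − 6.78 = 0, so t = (21.51 + √(21.51² + 2·3.71·6.78)) / 3.71 = (21.51 + 22.65) / 3.71 = 11.90 s.
Vertical velocity at impact: v_y = v_y0 − g t = 21.51 − 3.71 × 11.90 = −22.65 m/s.
Speed: |v| = √(vₓ² + v_y²) = √(65.04² + 22.65²) = 68.87 m/s.

68.9 m/s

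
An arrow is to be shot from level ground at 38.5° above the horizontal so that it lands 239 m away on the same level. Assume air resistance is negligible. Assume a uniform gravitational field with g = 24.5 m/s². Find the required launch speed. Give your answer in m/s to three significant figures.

77.5 m/s

From R = (v₀² / g) sin 2θ: v₀ = √(gR / sin 2θ).
v₀ = √(24.5 × 239 / sin 77.00°) = √(5856 / 0.9744) = √6009.5 = 77.52 m/s.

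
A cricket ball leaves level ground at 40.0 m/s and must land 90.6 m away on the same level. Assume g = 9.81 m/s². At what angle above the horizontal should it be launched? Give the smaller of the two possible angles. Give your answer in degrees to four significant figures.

16.87°

R = v₀² sin 2θ / g gives sin 2θ = gR/v₀² = 9.81·90.6/40.0² = 0.5555.
2θ = 33.74° or 180° − 33.74° = 146.3°, so θ = 16.87° or 73.13°.
The smaller angle is 16.87°.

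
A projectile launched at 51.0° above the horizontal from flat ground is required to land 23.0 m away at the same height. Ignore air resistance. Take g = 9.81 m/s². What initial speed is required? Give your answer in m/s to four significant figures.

15.19 m/s

From R = (v₀² / g) sin 2θ: v₀ = √(gR / sin 2θ).
v₀ = √(9.81 × 23.0 / sin 102.0°) = √(225.6 / 0.9781) = √230.67 = 15.19 m/s.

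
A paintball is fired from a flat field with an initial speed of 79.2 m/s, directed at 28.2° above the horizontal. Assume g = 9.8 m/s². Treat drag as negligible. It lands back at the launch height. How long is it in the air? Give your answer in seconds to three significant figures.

Resolve: vₓ = 79.20 cos 28.2° = 69.80 m/s and v_y0 = 79.20 sin 28.2° = 37.43 m/s.
Landing at launch height ⇒ T = 2 v_y0 / g = 2 × 37.43 / 9.80 = 7.638 s.

7.64 s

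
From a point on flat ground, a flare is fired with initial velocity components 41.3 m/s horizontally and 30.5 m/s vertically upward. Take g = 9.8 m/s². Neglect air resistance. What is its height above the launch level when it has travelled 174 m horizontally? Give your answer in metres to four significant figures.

41.52 m

x = vₓ t ⇒ t = 174/41.30 = 4.213 s.
Height: y = v_y0 t − ½ g t² = 30.50 × 4.213 − 4.900 × 4.213² = 128.5 − 86.98 = 41.52 m.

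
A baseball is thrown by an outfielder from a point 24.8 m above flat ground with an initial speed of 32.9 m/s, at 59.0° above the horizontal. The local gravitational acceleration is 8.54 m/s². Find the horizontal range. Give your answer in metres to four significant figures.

vₓ = 32.90 cos 59.0° = 16.94 m/s; v_y0 = 32.90 sin 59.0° = 28.20 m/s.
Vertical motion (up positive, ground at y = 0): 4.270 t² − (28.20) t − 24.8 = 0, so t = (28.20 + √(28.20² + 2·8.54·24.8)) / 8.54 = (28.20 + 34.91) / 8.54 = 7.390 s.
Horizontal distance: R = vₓ t = 16.94 × 7.390 = 125.2 m.

125.2 m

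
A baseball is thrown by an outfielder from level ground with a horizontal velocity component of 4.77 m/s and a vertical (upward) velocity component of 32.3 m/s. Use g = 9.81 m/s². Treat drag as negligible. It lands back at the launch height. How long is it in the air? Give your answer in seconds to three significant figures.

6.59 s

Landing at launch height ⇒ T = 2 v_y0 / g = 2 × 32.30 / 9.81 = 6.585 s.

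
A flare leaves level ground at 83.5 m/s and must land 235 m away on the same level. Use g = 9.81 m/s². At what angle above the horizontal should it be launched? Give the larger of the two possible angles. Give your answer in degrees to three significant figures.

R = v₀² sin 2θ / g gives sin 2θ = gR/v₀² = 9.81·235/83.5² = 0.3306.
2θ = 19.31° or 180° − 19.31° = 160.7°, so θ = 9.654° or 80.35°.
The larger angle is 80.35°.

80.3°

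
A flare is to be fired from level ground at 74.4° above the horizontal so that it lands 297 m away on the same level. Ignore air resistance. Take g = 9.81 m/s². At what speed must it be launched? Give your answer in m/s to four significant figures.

From R = (v₀² / g) sin 2θ: v₀ = √(gR / sin 2θ).
v₀ = √(9.81 × 297 / sin 148.8°) = √(2914 / 0.5180) = √5624.4 = 75.00 m/s.

75.00 m/s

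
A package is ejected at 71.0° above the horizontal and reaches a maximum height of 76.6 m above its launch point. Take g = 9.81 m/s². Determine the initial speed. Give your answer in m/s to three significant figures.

41.0 m/s

At the peak v_y = 0, so v_y0 = √(2gH) = √(2 × 9.81 × 76.6) = 38.77 m/s.
v_y0 = v₀ sin θ ⇒ v₀ = 38.77 / sin 71.0° = 41.00 m/s.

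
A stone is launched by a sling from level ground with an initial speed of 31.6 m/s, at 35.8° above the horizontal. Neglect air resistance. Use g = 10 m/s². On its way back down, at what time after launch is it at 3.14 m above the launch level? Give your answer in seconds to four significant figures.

vₓ = 31.60 cos 35.8° = 25.63 m/s; v_y0 = 31.60 sin 35.8° = 18.48 m/s.
Require v_y0 t − ½ g t² = 3.14, i.e. 5.000 t² − 18.48 t + 3.14 = 0.
Quadratic formula: t = (18.48 ± √278.88) / 10.0 = (18.48 ± 16.70) / 10.0 → t = 0.1785 s or 3.518 s.
The descending-branch root is 3.518 s.

3.518 s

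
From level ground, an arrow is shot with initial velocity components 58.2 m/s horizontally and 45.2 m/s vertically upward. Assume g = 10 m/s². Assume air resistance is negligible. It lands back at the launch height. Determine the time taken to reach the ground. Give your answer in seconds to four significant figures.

9.040 s

Time of flight on level ground: T = 2 v_y0 / g = 2 × 45.20 / 10.0 = 9.040 s.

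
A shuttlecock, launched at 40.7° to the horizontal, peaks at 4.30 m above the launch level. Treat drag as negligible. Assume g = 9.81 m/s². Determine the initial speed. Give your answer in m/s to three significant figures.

14.1 m/s

At the peak v_y = 0, so v_y0 = √(2gH) = √(2 × 9.81 × 4.30) = 9.185 m/s.
v_y0 = v₀ sin θ ⇒ v₀ = 9.185 / sin 40.7° = 14.09 m/s.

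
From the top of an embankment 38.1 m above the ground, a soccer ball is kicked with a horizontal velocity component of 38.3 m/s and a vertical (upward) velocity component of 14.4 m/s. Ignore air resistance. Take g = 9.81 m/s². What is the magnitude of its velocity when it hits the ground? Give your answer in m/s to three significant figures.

49.2 m/s

The projectile lands when y = 38.1 + (14.40) t − ½·9.81·t² = 0. Positive root: t = (14.40 + √(14.40² + 2·9.81·38.1)) / 9.81 = (14.40 + 30.90) / 9.81 = 4.618 s.
Vertical velocity at impact: v_y = v_y0 − g t = 14.40 − 9.81 × 4.618 = −30.90 m/s.
Speed: |v| = √(vₓ² + v_y²) = √(38.30² + 30.90²) = 49.21 m/s.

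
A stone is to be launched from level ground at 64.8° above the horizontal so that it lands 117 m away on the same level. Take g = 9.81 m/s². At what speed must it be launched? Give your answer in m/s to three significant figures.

From R = (v₀² / g) sin 2θ: v₀ = √(gR / sin 2θ).
v₀ = √(9.81 × 117 / sin 129.6°) = √(1148 / 0.7705) = √1489.6 = 38.60 m/s.

38.6 m/s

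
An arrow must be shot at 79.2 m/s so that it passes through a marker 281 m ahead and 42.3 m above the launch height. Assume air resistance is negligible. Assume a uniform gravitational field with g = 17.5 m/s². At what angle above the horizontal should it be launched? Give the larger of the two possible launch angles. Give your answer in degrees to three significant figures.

60.5°

Trajectory: y = x tanθ − g x² (1 + tan²θ)/(2v₀²). With x = 281, y = 42.3, v₀ = 79.2, g = 17.5:
110.1 tan²θ − 281 tanθ + (152.4) = 0.
tanθ = [281 ± √(281² − 4 × 110.1 × (152.4))] / (2 × 110.1) = (281 ± 108.6) / 220.3, giving tanθ = 0.7826 or 1.769.
θ = 38.05° or 60.52°; the larger is 60.52°.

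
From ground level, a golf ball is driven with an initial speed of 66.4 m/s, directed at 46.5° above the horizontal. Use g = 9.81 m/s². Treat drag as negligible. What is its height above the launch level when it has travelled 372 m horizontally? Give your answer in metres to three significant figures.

vₓ = 66.40 cos 46.5° = 45.71 m/s; v_y0 = 66.40 sin 46.5° = 48.16 m/s.
Time to reach x = 372 m: t = x/vₓ = 372/45.71 = 8.139 s.
Height: y = v_y0 t − ½ g t² = 48.16 × 8.139 − 4.905 × 8.139² = 392.0 − 324.9 = 67.10 m.

67.1 m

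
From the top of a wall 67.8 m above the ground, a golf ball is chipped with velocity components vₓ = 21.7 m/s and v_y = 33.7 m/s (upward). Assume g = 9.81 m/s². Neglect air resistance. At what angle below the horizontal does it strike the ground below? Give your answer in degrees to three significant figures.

The projectile lands when y = 67.8 + (33.70) t − ½·9.81·t² = 0. Positive root: t = (33.70 + √(33.70² + 2·9.81·67.8)) / 9.81 = (33.70 + 49.66) / 9.81 = 8.497 s.
At impact: v_y = v_y0 − g t = −49.66 m/s; vₓ = 21.70 m/s.
Angle below horizontal: arctan(|v_y|/vₓ) = arctan(49.66/21.70) = 66.40°.

66.4°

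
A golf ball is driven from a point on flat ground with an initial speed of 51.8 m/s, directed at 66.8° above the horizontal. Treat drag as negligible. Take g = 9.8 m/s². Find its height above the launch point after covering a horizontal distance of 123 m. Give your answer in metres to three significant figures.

109 m

Horizontal component vₓ = 51.80 cos 66.8° = 20.41 m/s; vertical v_y0 = 51.80 sin 66.8° = 47.61 m/s.
Time to reach x = 123 m: t = x/vₓ = 123/20.41 = 6.028 s.
Height: y = v_y0 t − ½ g t² = 47.61 × 6.028 − 4.900 × 6.028² = 287.0 − 178.0 = 109.0 m.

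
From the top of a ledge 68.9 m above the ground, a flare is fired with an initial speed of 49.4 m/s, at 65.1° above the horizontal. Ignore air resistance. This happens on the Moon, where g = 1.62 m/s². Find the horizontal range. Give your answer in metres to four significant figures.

1182 m

Horizontal component vₓ = 49.40 cos 65.1° = 20.80 m/s; vertical v_y0 = 49.40 sin 65.1° = 44.81 m/s.
With up positive and y = 0 at the ground: y(t) = 68.9 + (44.81) t − 0.8100 t². Setting y = 0 and taking the positive root: t = [44.81 + √(44.81² + 2·1.62·68.9)] / 1.62 = (44.81 + 47.23) / 1.62 = 56.82 s.
Horizontal distance: R = vₓ t = 20.80 × 56.82 = 1182 m.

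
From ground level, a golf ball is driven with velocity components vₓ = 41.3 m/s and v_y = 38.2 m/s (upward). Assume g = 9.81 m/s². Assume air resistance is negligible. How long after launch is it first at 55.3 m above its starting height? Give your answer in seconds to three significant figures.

Require v_y0 t − ½ g t² = 55.3, i.e. 4.905 t² − 38.20 t + 55.3 = 0.
Quadratic formula: t = (38.20 ± √374.25) / 9.81 = (38.20 ± 19.35) / 9.81 → t = 1.922 s or 5.866 s.
The first (ascending) time is 1.922 s.

1.92 s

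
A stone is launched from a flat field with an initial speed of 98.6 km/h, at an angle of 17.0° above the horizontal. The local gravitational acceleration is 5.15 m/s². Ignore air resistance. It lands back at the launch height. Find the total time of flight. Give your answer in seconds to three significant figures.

Convert: 98.6 km/h = 98.6/3.6 = 27.39 m/s.
Resolve: vₓ = 27.39 cos 17.0° = 26.19 m/s and v_y0 = 27.39 sin 17.0° = 8.008 m/s.
It returns to y = 0 when t = 2 v_y0 / g = 2(8.008)/5.15 = 3.110 s.

3.11 s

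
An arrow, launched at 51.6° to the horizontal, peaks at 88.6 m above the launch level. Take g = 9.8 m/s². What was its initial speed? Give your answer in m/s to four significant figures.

53.17 m/s

At the peak v_y = 0, so v_y0 = √(2gH) = √(2 × 9.80 × 88.6) = 41.67 m/s.
v_y0 = v₀ sin θ ⇒ v₀ = 41.67 / sin 51.6° = 53.17 m/s.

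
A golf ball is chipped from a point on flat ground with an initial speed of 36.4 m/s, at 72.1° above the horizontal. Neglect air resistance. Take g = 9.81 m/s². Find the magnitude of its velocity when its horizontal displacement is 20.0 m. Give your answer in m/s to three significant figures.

vₓ = 36.40 cos 72.1° = 11.19 m/s; v_y0 = 36.40 sin 72.1° = 34.64 m/s.
At x = 20.0 m, t = x/vₓ = 20.0/11.19 = 1.788 s.
Vertical velocity there: v_y = v_y0 − g t = 34.64 − 9.81 × 1.788 = 17.10 m/s.
Speed: √(vₓ² + v_y²) = √(11.19² + 17.10²) = 20.44 m/s.

20.4 m/s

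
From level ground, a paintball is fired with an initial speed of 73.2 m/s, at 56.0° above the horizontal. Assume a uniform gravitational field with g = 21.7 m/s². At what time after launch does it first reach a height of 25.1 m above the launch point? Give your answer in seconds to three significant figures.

0.450 s

Horizontal component vₓ = 73.20 cos 56.0° = 40.93 m/s; vertical v_y0 = 73.20 sin 56.0° = 60.69 m/s.
Height y(t) = 60.69 t − 10.85 t² = 25.1 gives 10.85 t² − 60.69 t + 25.1 = 0.
t = [60.69 ± √(60.69² − 2·21.7·25.1)] / 21.7 = (60.69 ± 50.93) / 21.7, so t = 0.4498 s or t = 5.143 s.
The first (ascending) time is 0.4498 s.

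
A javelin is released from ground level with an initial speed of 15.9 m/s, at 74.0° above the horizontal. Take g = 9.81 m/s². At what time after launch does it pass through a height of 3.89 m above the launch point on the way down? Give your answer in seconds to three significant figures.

vₓ = 15.90 cos 74.0° = 4.383 m/s; v_y0 = 15.90 sin 74.0° = 15.28 m/s.
Require v_y0 t − ½ g t² = 3.89, i.e. 4.905 t² − 15.28 t + 3.89 = 0.
Quadratic formula: t = (15.28 ± √157.28) / 9.81 = (15.28 ± 12.54) / 9.81 → t = 0.2796 s or 2.836 s.
The descending-branch root is 2.836 s.

2.84 s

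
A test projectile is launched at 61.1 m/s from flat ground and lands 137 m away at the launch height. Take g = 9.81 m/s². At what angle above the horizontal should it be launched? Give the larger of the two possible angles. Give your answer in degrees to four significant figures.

79.45°

Level-ground range R = v₀² sin(2θ)/g ⇒ sin(2θ) = gR/v₀² = 9.81 × 137 / 61.1² = 0.3600.
2θ = 21.10° or 180° − 21.10° = 158.9°, so θ = 10.55° or 79.45°.
The larger angle is 79.45°.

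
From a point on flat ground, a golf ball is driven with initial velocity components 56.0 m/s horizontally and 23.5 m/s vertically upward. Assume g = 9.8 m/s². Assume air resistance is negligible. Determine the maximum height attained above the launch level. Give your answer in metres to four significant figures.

28.18 m

Maximum height: H = v_y0² / (2g) = 23.50² / (2 × 9.80) = 28.18 m.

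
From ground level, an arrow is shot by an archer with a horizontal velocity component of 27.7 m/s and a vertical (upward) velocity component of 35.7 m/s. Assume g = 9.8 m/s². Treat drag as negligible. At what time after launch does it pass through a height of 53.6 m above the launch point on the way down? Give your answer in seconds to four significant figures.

Height y(t) = 35.70 t − 4.900 t² = 53.6 gives 4.900 t² − 35.70 t + 53.6 = 0.
t = [35.70 ± √(35.70² − 2·9.80·53.6)] / 9.80 = (35.70 ± 14.96) / 9.80, so t = 2.116 s or t = 5.170 s.
The descending-branch root is 5.170 s.

5.170 s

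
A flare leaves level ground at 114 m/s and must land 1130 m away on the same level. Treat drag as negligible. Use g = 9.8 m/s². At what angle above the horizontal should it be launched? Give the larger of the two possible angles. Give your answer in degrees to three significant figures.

60.8°

From R = (v₀²/g) sin 2θ: sin 2θ = 9.80 × 1130 / 12996 = 0.8521.
2θ = 58.44° or 180° − 58.44° = 121.6°, so θ = 29.22° or 60.78°.
The larger angle is 60.78°.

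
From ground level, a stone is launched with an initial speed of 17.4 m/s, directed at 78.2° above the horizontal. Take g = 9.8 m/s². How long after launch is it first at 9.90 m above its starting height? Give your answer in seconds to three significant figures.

Components: vₓ = 17.40 cos 78.2° = 3.558 m/s, v_y0 = 17.40 sin 78.2° = 17.03 m/s.
Set y = v_y0 t − ½ g t² = 9.90: 4.900 t² − 17.03 t + 9.90 = 0.
t = [17.03 ± √(17.03² − 2·9.80·9.90)] / 9.80 = (17.03 ± 9.801) / 9.80, so t = 0.7379 s or t = 2.738 s.
The first (ascending) time is 0.7379 s.

0.738 s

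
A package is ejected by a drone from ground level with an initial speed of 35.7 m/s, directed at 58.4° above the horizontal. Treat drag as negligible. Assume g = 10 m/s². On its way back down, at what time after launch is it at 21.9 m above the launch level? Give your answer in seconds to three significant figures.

vₓ = 35.70 cos 58.4° = 18.71 m/s; v_y0 = 35.70 sin 58.4° = 30.41 m/s.
Height y(t) = 30.41 t − 5.000 t² = 21.9 gives 5.000 t² − 30.41 t + 21.9 = 0.
t = [30.41 ± √(30.41² − 2·10.0·21.9)] / 10.0 = (30.41 ± 22.06) / 10.0, so t = 0.8348 s or t = 5.246 s.
The descending-branch root is 5.246 s.

5.25 s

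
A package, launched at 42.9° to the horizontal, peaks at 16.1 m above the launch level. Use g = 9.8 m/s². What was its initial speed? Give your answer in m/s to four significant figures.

26.10 m/s

At the peak v_y = 0, so v_y0 = √(2gH) = √(2 × 9.80 × 16.1) = 17.76 m/s.
v_y0 = v₀ sin θ ⇒ v₀ = 17.76 / sin 42.9° = 26.10 m/s.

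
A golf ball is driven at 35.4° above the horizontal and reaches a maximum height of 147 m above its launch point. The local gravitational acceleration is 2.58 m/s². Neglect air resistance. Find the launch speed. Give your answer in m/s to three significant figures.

47.5 m/s

At the peak v_y = 0, so v_y0 = √(2gH) = √(2 × 2.58 × 147) = 27.54 m/s.
v_y0 = v₀ sin θ ⇒ v₀ = 27.54 / sin 35.4° = 47.54 m/s.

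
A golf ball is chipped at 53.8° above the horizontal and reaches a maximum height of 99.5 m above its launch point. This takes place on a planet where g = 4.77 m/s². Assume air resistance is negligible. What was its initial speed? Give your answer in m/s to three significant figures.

At the peak v_y = 0, so v_y0 = √(2gH) = √(2 × 4.77 × 99.5) = 30.81 m/s.
v_y0 = v₀ sin θ ⇒ v₀ = 30.81 / sin 53.8° = 38.18 m/s.

38.2 m/s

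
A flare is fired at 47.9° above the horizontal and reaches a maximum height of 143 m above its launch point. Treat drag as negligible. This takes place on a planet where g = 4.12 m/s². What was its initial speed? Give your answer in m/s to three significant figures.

At the peak v_y = 0, so v_y0 = √(2gH) = √(2 × 4.12 × 143) = 34.33 m/s.
v_y0 = v₀ sin θ ⇒ v₀ = 34.33 / sin 47.9° = 46.26 m/s.

46.3 m/s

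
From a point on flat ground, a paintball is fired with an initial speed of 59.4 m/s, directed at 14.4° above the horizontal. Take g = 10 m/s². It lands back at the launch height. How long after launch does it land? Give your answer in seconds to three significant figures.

2.95 s

Resolve: vₓ = 59.40 cos 14.4° = 57.53 m/s and v_y0 = 59.40 sin 14.4° = 14.77 m/s.
Landing at launch height ⇒ T = 2 v_y0 / g = 2 × 14.77 / 10.0 = 2.954 s.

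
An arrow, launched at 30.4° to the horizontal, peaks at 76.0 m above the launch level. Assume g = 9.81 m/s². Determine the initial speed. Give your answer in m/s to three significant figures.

76.3 m/s

At the peak v_y = 0, so v_y0 = √(2gH) = √(2 × 9.81 × 76.0) = 38.62 m/s.
v_y0 = v₀ sin θ ⇒ v₀ = 38.62 / sin 30.4° = 76.31 m/s.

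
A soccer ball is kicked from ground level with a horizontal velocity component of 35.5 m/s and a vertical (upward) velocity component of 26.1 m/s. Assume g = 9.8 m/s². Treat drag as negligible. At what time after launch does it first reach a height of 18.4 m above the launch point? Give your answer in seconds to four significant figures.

Height y(t) = 26.10 t − 4.900 t² = 18.4 gives 4.900 t² − 26.10 t + 18.4 = 0.
Quadratic formula: t = (26.10 ± √320.57) / 9.80 = (26.10 ± 17.90) / 9.80 → t = 0.8363 s or 4.490 s.
The first (ascending) time is 0.8363 s.

0.8363 s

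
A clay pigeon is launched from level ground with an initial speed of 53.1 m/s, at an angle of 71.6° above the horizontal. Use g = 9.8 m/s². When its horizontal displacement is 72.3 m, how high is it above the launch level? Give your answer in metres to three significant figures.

Horizontal component vₓ = 53.10 cos 71.6° = 16.76 m/s; vertical v_y0 = 53.10 sin 71.6° = 50.39 m/s.
At x = 72.3 m, t = x/vₓ = 72.3/16.76 = 4.314 s.
Height: y = v_y0 t − ½ g t² = 50.39 × 4.314 − 4.900 × 4.314² = 217.3 − 91.17 = 126.2 m.

126 m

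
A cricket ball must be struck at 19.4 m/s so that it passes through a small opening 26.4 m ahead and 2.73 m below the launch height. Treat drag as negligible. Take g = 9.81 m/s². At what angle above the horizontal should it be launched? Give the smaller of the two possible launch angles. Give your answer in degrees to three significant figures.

14.8°

Trajectory: y = x tanθ − g x² (1 + tan²θ)/(2v₀²). With x = 26.4, y = −2.73, v₀ = 19.4, g = 9.81:
9.083 tan²θ − 26.4 tanθ + (6.353) = 0.
tanθ = [26.4 ± √(26.4² − 4 × 9.083 × (6.353))] / (2 × 9.083) = (26.4 ± 21.59) / 18.17, giving tanθ = 0.2648 or 2.642.
θ = 14.83° or 69.27°; the smaller is 14.83°.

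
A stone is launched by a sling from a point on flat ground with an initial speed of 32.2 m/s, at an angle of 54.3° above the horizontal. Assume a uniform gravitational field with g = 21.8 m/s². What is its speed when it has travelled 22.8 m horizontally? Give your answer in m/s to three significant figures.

Components: vₓ = 32.20 cos 54.3° = 18.79 m/s, v_y0 = 32.20 sin 54.3° = 26.15 m/s.
Time to reach x = 22.8 m: t = x/vₓ = 22.8/18.79 = 1.213 s.
Vertical velocity there: v_y = v_y0 − g t = 26.15 − 21.8 × 1.213 = −0.3032 m/s.
Speed: √(vₓ² + v_y²) = √(18.79² + 0.3032²) = 18.79 m/s.

18.8 m/s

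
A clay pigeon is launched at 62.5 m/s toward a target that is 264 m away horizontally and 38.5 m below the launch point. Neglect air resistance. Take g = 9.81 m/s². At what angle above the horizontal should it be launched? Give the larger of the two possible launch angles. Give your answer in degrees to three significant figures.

Trajectory: y = x tanθ − g x² (1 + tan²θ)/(2v₀²). With x = 264, y = −38.5, v₀ = 62.5, g = 9.81:
87.52 tan²θ − 264 tanθ + (49.02) = 0.
tanθ = [264 ± √(264² − 4 × 87.52 × (49.02))] / (2 × 87.52) = (264 ± 229.2) / 175.0, giving tanθ = 0.1988 or 2.818.
θ = 11.24° or 70.46°; the larger is 70.46°.

70.5°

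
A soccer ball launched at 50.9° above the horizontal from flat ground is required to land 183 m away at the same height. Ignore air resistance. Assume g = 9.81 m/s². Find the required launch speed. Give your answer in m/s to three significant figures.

From R = (v₀² / g) sin 2θ: v₀ = √(gR / sin 2θ).
v₀ = √(9.81 × 183 / sin 101.8°) = √(1795 / 0.9789) = √1834.0 = 42.83 m/s.

42.8 m/s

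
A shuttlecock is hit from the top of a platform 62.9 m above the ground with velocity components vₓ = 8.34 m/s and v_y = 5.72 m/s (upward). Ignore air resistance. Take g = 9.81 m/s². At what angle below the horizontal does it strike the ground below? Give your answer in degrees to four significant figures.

76.81°

The projectile lands when y = 62.9 + (5.720) t − ½·9.81·t² = 0. Positive root: t = (5.720 + √(5.720² + 2·9.81·62.9)) / 9.81 = (5.720 + 35.59) / 9.81 = 4.211 s.
At impact: v_y = v_y0 − g t = −35.59 m/s; vₓ = 8.340 m/s.
Angle below horizontal: arctan(|v_y|/vₓ) = arctan(35.59/8.340) = 76.81°.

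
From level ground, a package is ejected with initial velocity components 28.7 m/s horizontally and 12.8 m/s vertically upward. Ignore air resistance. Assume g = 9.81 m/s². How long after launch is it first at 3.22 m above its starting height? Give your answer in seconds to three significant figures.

0.282 s

Require v_y0 t − ½ g t² = 3.22, i.e. 4.905 t² − 12.80 t + 3.22 = 0.
t = [12.80 ± √(12.80² − 2·9.81·3.22)] / 9.81 = (12.80 ± 10.03) / 9.81, so t = 0.2820 s or t = 2.328 s.
The first (ascending) time is 0.2820 s.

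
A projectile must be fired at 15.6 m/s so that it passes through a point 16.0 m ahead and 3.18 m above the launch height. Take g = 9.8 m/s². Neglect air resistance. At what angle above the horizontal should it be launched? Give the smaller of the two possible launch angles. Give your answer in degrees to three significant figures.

33.5°

Trajectory: y = x tanθ − g x² (1 + tan²θ)/(2v₀²). With x = 16.0, y = 3.18, v₀ = 15.6, g = 9.80:
5.155 tan²θ − 16.0 tanθ + (8.335) = 0.
tanθ = [16.0 ± √(16.0² − 4 × 5.155 × (8.335))] / (2 × 5.155) = (16.0 ± 9.174) / 10.31, giving tanθ = 0.6622 or 2.442.
θ = 33.51° or 67.73°; the smaller is 33.51°.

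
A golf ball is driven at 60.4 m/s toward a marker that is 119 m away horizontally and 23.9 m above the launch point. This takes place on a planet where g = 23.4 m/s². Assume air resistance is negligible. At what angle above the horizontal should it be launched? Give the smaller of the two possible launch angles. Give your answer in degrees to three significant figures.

41.2°

Trajectory: y = x tanθ − g x² (1 + tan²θ)/(2v₀²). With x = 119, y = 23.9, v₀ = 60.4, g = 23.4:
45.42 tan²θ − 119 tanθ + (69.32) = 0.
tanθ = [119 ± √(119² − 4 × 45.42 × (69.32))] / (2 × 45.42) = (119 ± 39.61) / 90.83, giving tanθ = 0.8740 or 1.746.
θ = 41.15° or 60.20°; the smaller is 41.15°.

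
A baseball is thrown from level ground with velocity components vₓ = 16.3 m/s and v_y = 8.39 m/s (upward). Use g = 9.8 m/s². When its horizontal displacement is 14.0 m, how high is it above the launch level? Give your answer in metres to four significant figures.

3.591 m

x = vₓ t ⇒ t = 14.0/16.30 = 0.8589 s.
Height: y = v_y0 t − ½ g t² = 8.390 × 0.8589 − 4.900 × 0.8589² = 7.206 − 3.615 = 3.591 m.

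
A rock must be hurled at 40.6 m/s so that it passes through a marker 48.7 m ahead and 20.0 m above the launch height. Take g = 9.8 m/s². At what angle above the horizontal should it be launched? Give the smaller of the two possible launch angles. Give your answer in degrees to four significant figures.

31.35°

Trajectory: y = x tanθ − g x² (1 + tan²θ)/(2v₀²). With x = 48.7, y = 20.0, v₀ = 40.6, g = 9.80:
7.050 tan²θ − 48.7 tanθ + (27.05) = 0.
tanθ = [48.7 ± √(48.7² − 4 × 7.050 × (27.05))] / (2 × 7.050) = (48.7 ± 40.11) / 14.10, giving tanθ = 0.6092 or 6.298.
θ = 31.35° or 80.98°; the smaller is 31.35°.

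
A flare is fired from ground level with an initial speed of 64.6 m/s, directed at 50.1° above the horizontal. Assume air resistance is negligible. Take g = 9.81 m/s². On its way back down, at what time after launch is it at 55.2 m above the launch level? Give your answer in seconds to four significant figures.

8.829 s

vₓ = 64.60 cos 50.1° = 41.44 m/s; v_y0 = 64.60 sin 50.1° = 49.56 m/s.
Require v_y0 t − ½ g t² = 55.2, i.e. 4.905 t² − 49.56 t + 55.2 = 0.
Quadratic formula: t = (49.56 ± √1373.1) / 9.81 = (49.56 ± 37.05) / 9.81 → t = 1.275 s or 8.829 s.
The descending-branch root is 8.829 s.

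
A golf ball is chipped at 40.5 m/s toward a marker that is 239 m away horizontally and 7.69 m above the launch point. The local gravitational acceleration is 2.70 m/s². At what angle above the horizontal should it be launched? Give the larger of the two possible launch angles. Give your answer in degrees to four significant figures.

Trajectory: y = x tanθ − g x² (1 + tan²θ)/(2v₀²). With x = 239, y = 7.69, v₀ = 40.5, g = 2.70:
47.01 tan²θ − 239 tanθ + (54.70) = 0.
tanθ = [239 ± √(239² − 4 × 47.01 × (54.70))] / (2 × 47.01) = (239 ± 216.4) / 94.03, giving tanθ = 0.2402 or 4.843.
θ = 13.51° or 78.33°; the larger is 78.33°.

78.33°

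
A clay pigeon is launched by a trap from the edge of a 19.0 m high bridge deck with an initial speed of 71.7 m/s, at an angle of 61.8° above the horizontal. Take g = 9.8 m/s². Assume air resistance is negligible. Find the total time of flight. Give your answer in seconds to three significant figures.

Horizontal component vₓ = 71.70 cos 61.8° = 33.88 m/s; vertical v_y0 = 71.70 sin 61.8° = 63.19 m/s.
Vertical motion (up positive, ground at y = 0): 4.900 t² − (63.19) t − 19.0 = 0, so t = (63.19 + √(63.19² + 2·9.80·19.0)) / 9.80 = (63.19 + 66.07) / 9.80 = 13.19 s.

13.2 s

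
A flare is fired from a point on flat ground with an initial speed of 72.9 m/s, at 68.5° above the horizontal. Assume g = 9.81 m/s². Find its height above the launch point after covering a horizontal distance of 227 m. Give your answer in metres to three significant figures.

vₓ = 72.90 cos 68.5° = 26.72 m/s; v_y0 = 72.90 sin 68.5° = 67.83 m/s.
x = vₓ t ⇒ t = 227/26.72 = 8.496 s.
Height: y = v_y0 t − ½ g t² = 67.83 × 8.496 − 4.905 × 8.496² = 576.3 − 354.1 = 222.2 m.

222 m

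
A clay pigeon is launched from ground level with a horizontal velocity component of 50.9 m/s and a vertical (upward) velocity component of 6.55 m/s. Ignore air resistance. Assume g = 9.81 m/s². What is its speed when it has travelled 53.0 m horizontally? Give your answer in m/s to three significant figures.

At x = 53.0 m, t = x/vₓ = 53.0/50.90 = 1.041 s.
Vertical velocity there: v_y = v_y0 − g t = 6.550 − 9.81 × 1.041 = −3.665 m/s.
Speed: √(vₓ² + v_y²) = √(50.90² + 3.665²) = 51.03 m/s.

51.0 m/s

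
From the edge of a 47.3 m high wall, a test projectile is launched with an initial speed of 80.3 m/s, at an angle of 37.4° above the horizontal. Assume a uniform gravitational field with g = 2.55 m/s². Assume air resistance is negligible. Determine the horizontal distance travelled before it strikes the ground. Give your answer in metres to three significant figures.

vₓ = 80.30 cos 37.4° = 63.79 m/s; v_y0 = 80.30 sin 37.4° = 48.77 m/s.
The projectile lands when y = 47.3 + (48.77) t − ½·2.55·t² = 0. Positive root: t = (48.77 + √(48.77² + 2·2.55·47.3)) / 2.55 = (48.77 + 51.19) / 2.55 = 39.20 s.
Horizontal distance: R = vₓ t = 63.79 × 39.20 = 2501 m.

2500 m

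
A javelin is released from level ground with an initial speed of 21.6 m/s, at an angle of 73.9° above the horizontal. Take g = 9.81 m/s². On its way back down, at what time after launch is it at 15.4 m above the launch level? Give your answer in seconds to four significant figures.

3.271 s

Components: vₓ = 21.60 cos 73.9° = 5.990 m/s, v_y0 = 21.60 sin 73.9° = 20.75 m/s.
Set y = v_y0 t − ½ g t² = 15.4: 4.905 t² − 20.75 t + 15.4 = 0.
t = [20.75 ± √(20.75² − 2·9.81·15.4)] / 9.81 = (20.75 ± 11.34) / 9.81, so t = 0.9598 s or t = 3.271 s.
The descending-branch root is 3.271 s.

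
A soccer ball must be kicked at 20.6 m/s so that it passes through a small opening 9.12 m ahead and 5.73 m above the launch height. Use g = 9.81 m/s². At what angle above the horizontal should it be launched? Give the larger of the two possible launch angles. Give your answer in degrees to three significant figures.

Trajectory: y = x tanθ − g x² (1 + tan²θ)/(2v₀²). With x = 9.12, y = 5.73, v₀ = 20.6, g = 9.81:
0.9614 tan²θ − 9.12 tanθ + (6.691) = 0.
tanθ = [9.12 ± √(9.12² − 4 × 0.9614 × (6.691))] / (2 × 0.9614) = (9.12 ± 7.579) / 1.923, giving tanθ = 0.8014 or 8.685.
θ = 38.71° or 83.43°; the larger is 83.43°.

83.4°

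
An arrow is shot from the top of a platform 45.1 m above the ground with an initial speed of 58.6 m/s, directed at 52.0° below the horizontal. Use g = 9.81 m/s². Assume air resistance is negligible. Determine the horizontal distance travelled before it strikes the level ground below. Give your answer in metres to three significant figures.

32.2 m

vₓ = 58.60 cos 52.0° = 36.08 m/s; v_y0 = −46.18 m/s (downward).
Vertical motion (up positive, ground at y = 0): 4.905 t² − (−46.18) t − 45.1 = 0, so t = (−46.18 + √(46.18² + 2·9.81·45.1)) / 9.81 = (−46.18 + 54.93) / 9.81 = 0.8921 s.
Horizontal distance: R = vₓ t = 36.08 × 0.8921 = 32.19 m.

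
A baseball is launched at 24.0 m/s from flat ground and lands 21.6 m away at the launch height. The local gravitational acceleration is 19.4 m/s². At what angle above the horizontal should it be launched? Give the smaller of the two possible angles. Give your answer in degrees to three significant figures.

23.3°

R = v₀² sin 2θ / g gives sin 2θ = gR/v₀² = 19.4·21.6/24.0² = 0.7275.
2θ = 46.68° or 180° − 46.68° = 133.3°, so θ = 23.34° or 66.66°.
The smaller angle is 23.34°.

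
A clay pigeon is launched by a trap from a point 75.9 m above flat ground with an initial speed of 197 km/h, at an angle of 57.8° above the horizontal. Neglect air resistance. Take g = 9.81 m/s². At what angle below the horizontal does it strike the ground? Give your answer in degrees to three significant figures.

Convert: 197 km/h = 197/3.6 = 54.72 m/s.
Horizontal component vₓ = 54.72 cos 57.8° = 29.16 m/s; vertical v_y0 = 54.72 sin 57.8° = 46.31 m/s.
The projectile lands when y = 75.9 + (46.31) t − ½·9.81·t² = 0. Positive root: t = (46.31 + √(46.31² + 2·9.81·75.9)) / 9.81 = (46.31 + 60.28) / 9.81 = 10.86 s.
At impact: v_y = v_y0 − g t = −60.28 m/s; vₓ = 29.16 m/s.
Angle below horizontal: arctan(|v_y|/vₓ) = arctan(60.28/29.16) = 64.18°.

64.2°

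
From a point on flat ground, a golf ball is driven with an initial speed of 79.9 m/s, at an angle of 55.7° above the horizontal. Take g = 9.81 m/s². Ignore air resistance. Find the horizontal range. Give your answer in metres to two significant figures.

vₓ = 79.90 cos 55.7° = 45.03 m/s; v_y0 = 79.90 sin 55.7° = 66.01 m/s.
Time aloft: T = 2 v_y0 / g = 2 × 66.01 / 9.81 = 13.46 s.
Horizontal distance R = vₓ T = 45.03 × 13.46 = 605.9 m.

610 m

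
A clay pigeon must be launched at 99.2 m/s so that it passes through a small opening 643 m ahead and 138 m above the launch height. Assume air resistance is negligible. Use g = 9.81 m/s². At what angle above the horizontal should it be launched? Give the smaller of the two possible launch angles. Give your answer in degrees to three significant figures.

34.4°

Trajectory: y = x tanθ − g x² (1 + tan²θ)/(2v₀²). With x = 643, y = 138, v₀ = 99.2, g = 9.81:
206.1 tan²θ − 643 tanθ + (344.1) = 0.
tanθ = [643 ± √(643² − 4 × 206.1 × (344.1))] / (2 × 206.1) = (643 ± 360.3) / 412.2, giving tanθ = 0.6859 or 2.434.
θ = 34.45° or 67.67°; the smaller is 34.45°.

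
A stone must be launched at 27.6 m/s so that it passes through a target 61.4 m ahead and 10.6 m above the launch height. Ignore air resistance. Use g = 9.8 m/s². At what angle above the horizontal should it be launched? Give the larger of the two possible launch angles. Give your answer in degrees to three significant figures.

59.1°

Trajectory: y = x tanθ − g x² (1 + tan²θ)/(2v₀²). With x = 61.4, y = 10.6, v₀ = 27.6, g = 9.80:
24.25 tan²θ − 61.4 tanθ + (34.85) = 0.
tanθ = [61.4 ± √(61.4² − 4 × 24.25 × (34.85))] / (2 × 24.25) = (61.4 ± 19.74) / 48.50, giving tanθ = 0.8591 or 1.673.
θ = 40.66° or 59.13°; the larger is 59.13°.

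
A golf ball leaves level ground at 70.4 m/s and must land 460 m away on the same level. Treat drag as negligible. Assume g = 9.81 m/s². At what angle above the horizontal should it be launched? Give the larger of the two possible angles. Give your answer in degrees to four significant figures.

From R = (v₀²/g) sin 2θ: sin 2θ = 9.81 × 460 / 4956.2 = 0.9105.
2θ = 65.57° or 180° − 65.57° = 114.4°, so θ = 32.79° or 57.21°.
The larger angle is 57.21°.

57.21°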